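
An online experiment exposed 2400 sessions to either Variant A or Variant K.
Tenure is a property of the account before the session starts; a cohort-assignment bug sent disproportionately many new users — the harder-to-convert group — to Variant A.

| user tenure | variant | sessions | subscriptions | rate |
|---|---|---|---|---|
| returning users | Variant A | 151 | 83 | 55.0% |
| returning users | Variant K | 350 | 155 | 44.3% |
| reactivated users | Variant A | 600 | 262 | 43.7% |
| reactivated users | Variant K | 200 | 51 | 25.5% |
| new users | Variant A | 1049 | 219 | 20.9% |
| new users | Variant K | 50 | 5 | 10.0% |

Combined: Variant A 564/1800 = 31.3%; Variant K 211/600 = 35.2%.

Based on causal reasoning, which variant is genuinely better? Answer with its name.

Within every user tenure level Variant A has the higher rate, yet pooled Variant K does — Simpson's reversal.
Since user tenure is a pre-existing factor (not a product of the variant) and it affects the outcome on its own, it is a confounder. The stratified rates, not the pooled rate, identify the causal effect.
Within each level — returning users: 55.0% vs 44.3%; reactivated users: 43.7% vs 25.5%; new users: 20.9% vs 10.0% — Variant A is higher every time.

Variant A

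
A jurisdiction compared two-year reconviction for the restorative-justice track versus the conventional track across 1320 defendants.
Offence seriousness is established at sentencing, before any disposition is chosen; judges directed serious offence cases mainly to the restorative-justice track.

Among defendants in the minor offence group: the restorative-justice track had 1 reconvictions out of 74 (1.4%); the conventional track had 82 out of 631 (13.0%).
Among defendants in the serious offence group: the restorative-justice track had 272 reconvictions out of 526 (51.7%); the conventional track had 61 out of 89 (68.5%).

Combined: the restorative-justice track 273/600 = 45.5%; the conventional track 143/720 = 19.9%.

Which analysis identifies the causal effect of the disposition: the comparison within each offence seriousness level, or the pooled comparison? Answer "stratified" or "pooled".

stratified

the restorative-justice track is lower inside every offence seriousness stratum but the conventional track is lower in aggregate. Whether to stratify depends on how offence seriousness relates to the disposition.
Here offence seriousness is a common cause — it drives both which disposition a case falls under and the outcome. The crude comparison mixes populations; the stratum-specific rates are the causally relevant ones.
Within each level — minor offence: 1.4% vs 13.0%; serious offence: 51.7% vs 68.5% — the restorative-justice track is lower every time.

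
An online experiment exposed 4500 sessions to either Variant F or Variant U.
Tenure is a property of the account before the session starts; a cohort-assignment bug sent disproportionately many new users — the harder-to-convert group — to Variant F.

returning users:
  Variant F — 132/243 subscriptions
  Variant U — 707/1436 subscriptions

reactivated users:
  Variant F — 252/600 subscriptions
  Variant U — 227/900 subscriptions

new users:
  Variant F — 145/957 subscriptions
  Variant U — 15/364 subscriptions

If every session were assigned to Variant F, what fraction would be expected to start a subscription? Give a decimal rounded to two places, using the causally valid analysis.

0.39

User tenure satisfies the back-door criterion: it is not a descendant of the variant, and it blocks the spurious path from variant to outcome. Adjusting for it (i.e., using the within-user tenure rates) gives the causal effect.
Standardising Variant F to the population user tenure mix: 0.373·132/243 + 0.333·252/600 + 0.294·145/957 = 0.387.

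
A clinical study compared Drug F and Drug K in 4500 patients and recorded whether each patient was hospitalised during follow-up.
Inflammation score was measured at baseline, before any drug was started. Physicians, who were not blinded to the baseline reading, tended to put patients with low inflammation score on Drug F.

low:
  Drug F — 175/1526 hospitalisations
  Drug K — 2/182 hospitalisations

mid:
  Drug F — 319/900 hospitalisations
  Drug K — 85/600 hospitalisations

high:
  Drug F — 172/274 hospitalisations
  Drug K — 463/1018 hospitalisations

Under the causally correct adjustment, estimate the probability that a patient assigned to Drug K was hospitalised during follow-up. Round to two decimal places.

0.18

Inflammation score satisfies the back-door criterion: it is not a descendant of the drug, and it blocks the spurious path from drug to outcome. Adjusting for it (i.e., using the within-inflammation score rates) gives the causal effect.
Standardising Drug K to the population inflammation score mix: 0.380·2/182 + 0.333·85/600 + 0.287·463/1018 = 0.182.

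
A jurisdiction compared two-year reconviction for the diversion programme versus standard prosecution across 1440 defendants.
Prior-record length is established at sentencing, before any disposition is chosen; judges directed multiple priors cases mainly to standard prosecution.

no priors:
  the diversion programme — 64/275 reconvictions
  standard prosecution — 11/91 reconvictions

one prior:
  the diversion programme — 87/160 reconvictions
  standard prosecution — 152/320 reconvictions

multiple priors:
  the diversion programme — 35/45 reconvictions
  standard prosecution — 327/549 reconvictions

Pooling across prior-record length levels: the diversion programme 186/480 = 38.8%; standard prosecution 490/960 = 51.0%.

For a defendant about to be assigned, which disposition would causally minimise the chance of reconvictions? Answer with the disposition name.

standard prosecution

Prior-record length satisfies the back-door criterion: it is not a descendant of the disposition, and it blocks the spurious path from disposition to outcome. Adjusting for it (i.e., using the within-prior-record length rates) gives the causal effect.
Within each level — no priors: 23.3% vs 12.1%; one prior: 54.4% vs 47.5%; multiple priors: 77.8% vs 59.6% — standard prosecution is lower every time.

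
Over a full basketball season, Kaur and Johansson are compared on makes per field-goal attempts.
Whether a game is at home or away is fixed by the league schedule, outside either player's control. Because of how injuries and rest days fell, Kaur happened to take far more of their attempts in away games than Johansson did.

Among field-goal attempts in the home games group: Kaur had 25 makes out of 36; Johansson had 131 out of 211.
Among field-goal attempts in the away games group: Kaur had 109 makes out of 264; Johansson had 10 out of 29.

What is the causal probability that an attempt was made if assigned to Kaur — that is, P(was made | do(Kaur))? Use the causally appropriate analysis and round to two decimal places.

Within every game venue level Kaur has the higher rate, yet pooled Johansson does — Simpson's reversal.
Nothing the player does changes game venue; the imbalance is an allocation artefact. With game venue also predicting the outcome, the pooled figure is confounded, and the within-stratum comparison is the causal one.
Standardising Kaur to the population game venue mix: 0.457·25/36 + 0.543·109/264 = 0.542.

0.54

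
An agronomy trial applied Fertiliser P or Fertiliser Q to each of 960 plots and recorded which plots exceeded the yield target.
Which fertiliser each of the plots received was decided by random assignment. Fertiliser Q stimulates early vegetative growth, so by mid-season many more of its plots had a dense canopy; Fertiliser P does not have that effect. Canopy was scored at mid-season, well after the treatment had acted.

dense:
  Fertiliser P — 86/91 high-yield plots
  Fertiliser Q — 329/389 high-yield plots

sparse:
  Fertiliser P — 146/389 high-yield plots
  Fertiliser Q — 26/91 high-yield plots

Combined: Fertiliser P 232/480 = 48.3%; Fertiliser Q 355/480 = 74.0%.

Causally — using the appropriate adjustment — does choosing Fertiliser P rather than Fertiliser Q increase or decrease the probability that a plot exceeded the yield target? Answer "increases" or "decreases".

Within every mid-season canopy level Fertiliser P has the higher rate, yet pooled Fertiliser Q does — Simpson's reversal.
Mid-season canopy lies on the pathway fertiliser → mid-season canopy → outcome, so adjusting for it blocks the indirect effect. For the total causal effect of fertiliser, use the unadjusted pooled rates.
Pooled: Fertiliser P 48.3% vs Fertiliser Q 74.0%; Fertiliser Q is higher overall.

decreases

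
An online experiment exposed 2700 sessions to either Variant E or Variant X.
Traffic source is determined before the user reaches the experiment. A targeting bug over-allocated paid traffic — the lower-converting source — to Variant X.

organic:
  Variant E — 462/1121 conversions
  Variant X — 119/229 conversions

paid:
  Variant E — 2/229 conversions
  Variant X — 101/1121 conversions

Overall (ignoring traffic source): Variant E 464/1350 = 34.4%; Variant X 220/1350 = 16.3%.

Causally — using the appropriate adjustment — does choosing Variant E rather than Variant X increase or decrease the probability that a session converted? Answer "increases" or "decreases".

decreases

Variant X is higher inside every traffic source stratum but Variant E is higher in aggregate. Whether to stratify depends on how traffic source relates to the variant.
Traffic source is set before the variant has any effect — it is not caused by the variant — and it independently drives the outcome. That makes it a confounder, so the causal comparison is within traffic source levels.
Within each level — organic: 41.2% vs 52.0%; paid: 0.9% vs 9.0% — Variant X is higher every time.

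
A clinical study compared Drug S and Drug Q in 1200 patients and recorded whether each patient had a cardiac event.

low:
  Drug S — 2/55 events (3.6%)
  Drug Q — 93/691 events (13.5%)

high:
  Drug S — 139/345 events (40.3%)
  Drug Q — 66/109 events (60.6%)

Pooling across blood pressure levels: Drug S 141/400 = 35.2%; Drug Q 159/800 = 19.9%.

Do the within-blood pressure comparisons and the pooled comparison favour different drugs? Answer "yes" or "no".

Within each blood pressure level (low 3.6% vs 13.5%; high 40.3% vs 60.6%), Drug S has the lower rate every time. Pooled: 35.2% vs 19.9% — Drug Q has the lower rate overall. The two comparisons disagree.

yes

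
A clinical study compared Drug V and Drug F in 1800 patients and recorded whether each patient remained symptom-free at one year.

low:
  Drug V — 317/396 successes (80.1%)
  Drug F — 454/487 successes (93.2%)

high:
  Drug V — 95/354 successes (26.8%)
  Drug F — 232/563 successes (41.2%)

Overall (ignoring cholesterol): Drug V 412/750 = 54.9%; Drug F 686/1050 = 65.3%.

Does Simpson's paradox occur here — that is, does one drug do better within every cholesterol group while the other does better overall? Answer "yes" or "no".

Within each cholesterol level (low 80.1% vs 93.2%; high 26.8% vs 41.2%), Drug F has the higher rate every time. Pooled: 54.9% vs 65.3% — Drug F has the higher rate overall. They agree.

no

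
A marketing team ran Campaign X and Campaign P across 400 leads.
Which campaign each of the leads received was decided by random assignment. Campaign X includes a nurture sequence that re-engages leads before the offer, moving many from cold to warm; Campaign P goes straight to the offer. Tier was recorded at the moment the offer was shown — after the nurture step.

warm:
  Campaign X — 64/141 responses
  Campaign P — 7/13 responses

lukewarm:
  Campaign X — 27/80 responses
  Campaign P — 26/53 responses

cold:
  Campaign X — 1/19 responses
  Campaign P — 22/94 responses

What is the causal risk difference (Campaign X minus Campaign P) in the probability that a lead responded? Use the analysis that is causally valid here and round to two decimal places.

+0.04

Engagement tier is downstream of the campaign. One should not condition on a consequence of treatment, so the overall rates are the right comparison.
The causal difference is the pooled difference: 0.383 − 0.344 = +0.040.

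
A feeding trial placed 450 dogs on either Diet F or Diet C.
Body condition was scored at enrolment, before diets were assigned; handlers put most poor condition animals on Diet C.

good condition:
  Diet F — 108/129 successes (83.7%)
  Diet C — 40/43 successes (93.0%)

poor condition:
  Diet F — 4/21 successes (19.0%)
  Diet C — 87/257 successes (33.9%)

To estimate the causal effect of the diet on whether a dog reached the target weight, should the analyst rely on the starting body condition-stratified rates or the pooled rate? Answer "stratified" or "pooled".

Starting body condition differs across diets for reasons unrelated to any effect of the diet itself, and it separately predicts the outcome — a classic confounder. We must compare within starting body condition levels.
Within each level — good condition: 83.7% vs 93.0%; poor condition: 19.0% vs 33.9% — Diet C is higher every time.

stratified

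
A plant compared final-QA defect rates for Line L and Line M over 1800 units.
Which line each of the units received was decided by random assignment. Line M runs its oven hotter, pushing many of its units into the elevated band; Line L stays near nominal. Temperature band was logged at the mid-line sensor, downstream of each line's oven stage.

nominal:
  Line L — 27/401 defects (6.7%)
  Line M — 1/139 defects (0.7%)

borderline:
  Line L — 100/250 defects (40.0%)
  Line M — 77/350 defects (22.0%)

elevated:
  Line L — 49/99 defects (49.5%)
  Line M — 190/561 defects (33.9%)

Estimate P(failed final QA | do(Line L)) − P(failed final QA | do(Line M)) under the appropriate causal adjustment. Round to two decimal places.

-0.02

Line M is lower inside every in-process temperature band stratum but Line L is lower in aggregate. Whether to stratify depends on how in-process temperature band relates to the line.
The distribution of in-process temperature band is itself part of what the line does — it is an intermediate outcome. Holding it fixed would remove that part of the effect; the total effect is the pooled difference.
The causal difference is the pooled difference: 0.235 − 0.255 = -0.021.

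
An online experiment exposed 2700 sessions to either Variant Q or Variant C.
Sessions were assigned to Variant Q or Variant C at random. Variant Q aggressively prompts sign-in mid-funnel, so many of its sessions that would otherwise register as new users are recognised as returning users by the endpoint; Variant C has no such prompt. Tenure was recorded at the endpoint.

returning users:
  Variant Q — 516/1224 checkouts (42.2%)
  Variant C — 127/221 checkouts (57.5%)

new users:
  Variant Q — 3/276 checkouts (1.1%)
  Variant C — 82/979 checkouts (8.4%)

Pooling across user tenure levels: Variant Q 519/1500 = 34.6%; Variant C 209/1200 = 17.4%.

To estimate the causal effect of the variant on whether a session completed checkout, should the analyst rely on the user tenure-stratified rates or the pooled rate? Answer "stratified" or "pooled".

pooled

Within every user tenure level Variant C has the higher rate, yet pooled Variant Q does — Simpson's reversal.
User tenure lies on the pathway variant → user tenure → outcome, so adjusting for it blocks the indirect effect. For the total causal effect of variant, use the unadjusted pooled rates.
Pooled: Variant Q 34.6% vs Variant C 17.4%; Variant Q is higher overall.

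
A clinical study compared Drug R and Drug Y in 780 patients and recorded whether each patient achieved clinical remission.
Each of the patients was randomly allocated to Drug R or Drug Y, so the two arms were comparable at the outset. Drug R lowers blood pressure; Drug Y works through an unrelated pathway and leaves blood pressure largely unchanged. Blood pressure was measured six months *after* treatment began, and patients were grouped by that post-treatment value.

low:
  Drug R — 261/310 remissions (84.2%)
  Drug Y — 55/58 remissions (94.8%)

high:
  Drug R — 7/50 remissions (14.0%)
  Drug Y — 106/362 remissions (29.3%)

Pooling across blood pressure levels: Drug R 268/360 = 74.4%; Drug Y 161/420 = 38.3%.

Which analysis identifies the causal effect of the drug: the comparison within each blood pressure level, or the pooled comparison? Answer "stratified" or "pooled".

pooled

Stratifying would compare drugs among patients the drugs themselves sorted into blood pressure groups — a form of selection on an intermediate. The unconditioned pooled rates give the total causal effect.
Pooled: Drug R 74.4% vs Drug Y 38.3%; Drug R is higher overall.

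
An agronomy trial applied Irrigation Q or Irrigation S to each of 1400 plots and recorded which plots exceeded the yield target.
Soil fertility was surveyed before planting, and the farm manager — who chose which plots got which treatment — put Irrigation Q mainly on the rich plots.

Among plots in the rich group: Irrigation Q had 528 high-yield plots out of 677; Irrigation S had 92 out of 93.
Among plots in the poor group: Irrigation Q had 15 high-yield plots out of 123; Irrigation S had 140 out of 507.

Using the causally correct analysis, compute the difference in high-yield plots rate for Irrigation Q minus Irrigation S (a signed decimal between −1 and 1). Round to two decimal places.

Within every soil fertility level Irrigation S has the higher rate, yet pooled Irrigation Q does — Simpson's reversal.
Soil fertility is set before the irrigation has any effect — it is not caused by the irrigation — and it independently drives the outcome. That makes it a confounder, so the causal comparison is within soil fertility levels.
Adjusting over the population distribution of soil fertility: 0.550·(0.780−0.989) + 0.450·(0.122−0.276) = -0.185.

-0.18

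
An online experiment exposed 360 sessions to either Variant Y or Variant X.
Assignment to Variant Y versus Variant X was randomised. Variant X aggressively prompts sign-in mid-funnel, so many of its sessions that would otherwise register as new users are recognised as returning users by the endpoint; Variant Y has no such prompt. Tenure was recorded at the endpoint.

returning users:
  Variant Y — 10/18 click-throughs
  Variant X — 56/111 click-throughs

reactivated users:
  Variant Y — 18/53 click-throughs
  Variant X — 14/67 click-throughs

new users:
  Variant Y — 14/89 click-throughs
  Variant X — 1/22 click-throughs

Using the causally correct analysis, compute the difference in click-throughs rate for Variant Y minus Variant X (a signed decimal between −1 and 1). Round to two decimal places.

-0.09

The user tenure-specific comparison favours Variant Y throughout, but the pooled figures favour Variant X. The question is whether to condition on user tenure.
User tenure is downstream of the variant. One should not condition on a consequence of treatment, so the overall rates are the right comparison.
The causal difference is the pooled difference: 0.263 − 0.355 = -0.092.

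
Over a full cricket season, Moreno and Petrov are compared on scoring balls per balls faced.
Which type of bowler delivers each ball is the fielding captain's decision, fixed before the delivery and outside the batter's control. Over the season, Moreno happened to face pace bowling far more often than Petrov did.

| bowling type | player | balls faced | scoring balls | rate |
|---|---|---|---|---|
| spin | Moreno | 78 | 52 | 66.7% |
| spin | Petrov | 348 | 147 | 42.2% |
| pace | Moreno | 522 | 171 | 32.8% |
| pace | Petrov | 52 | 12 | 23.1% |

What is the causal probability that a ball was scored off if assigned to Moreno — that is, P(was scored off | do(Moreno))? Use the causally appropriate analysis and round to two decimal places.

Within every bowling type level Moreno has the higher rate, yet pooled Petrov does — Simpson's reversal.
Bowling type satisfies the back-door criterion: it is not a descendant of the player, and it blocks the spurious path from player to outcome. Adjusting for it (i.e., using the within-bowling type rates) gives the causal effect.
Standardising Moreno to the population bowling type mix: 0.426·52/78 + 0.574·171/522 = 0.472.

0.47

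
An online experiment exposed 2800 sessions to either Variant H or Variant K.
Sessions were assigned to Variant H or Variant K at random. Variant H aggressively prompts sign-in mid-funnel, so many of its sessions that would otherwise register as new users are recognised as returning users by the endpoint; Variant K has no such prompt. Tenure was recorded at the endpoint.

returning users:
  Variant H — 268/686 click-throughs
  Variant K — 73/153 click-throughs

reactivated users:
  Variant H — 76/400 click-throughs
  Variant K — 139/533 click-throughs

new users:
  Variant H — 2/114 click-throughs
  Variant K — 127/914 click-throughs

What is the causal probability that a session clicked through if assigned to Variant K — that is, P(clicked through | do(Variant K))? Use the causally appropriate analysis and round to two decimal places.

Variant K is higher inside every user tenure stratum but Variant H is higher in aggregate. Whether to stratify depends on how user tenure relates to the variant.
Stratifying would compare variants among sessions the variants themselves sorted into user tenure groups — a form of selection on an intermediate. The unconditioned pooled rates give the total causal effect.
So P(outcome | do(Variant K)) is just the pooled rate for Variant K: 339/1600 = 0.212.

0.21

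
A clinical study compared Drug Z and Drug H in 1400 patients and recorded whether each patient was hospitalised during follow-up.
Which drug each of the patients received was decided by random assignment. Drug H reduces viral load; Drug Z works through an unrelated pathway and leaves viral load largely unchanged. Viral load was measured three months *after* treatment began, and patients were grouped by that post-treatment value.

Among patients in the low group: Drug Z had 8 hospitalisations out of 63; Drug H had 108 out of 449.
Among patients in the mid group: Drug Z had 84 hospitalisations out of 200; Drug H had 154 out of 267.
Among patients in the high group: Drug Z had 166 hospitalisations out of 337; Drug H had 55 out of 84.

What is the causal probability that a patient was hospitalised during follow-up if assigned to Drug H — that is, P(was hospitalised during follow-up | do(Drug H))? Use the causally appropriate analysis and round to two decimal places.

Because the drug influences viral load, viral load is a post-treatment mediator, not a confounder. Stratifying on it would bias the estimate; the causal effect is the crude pooled difference.
So P(outcome | do(Drug H)) is just the pooled rate for Drug H: 317/800 = 0.396.

0.40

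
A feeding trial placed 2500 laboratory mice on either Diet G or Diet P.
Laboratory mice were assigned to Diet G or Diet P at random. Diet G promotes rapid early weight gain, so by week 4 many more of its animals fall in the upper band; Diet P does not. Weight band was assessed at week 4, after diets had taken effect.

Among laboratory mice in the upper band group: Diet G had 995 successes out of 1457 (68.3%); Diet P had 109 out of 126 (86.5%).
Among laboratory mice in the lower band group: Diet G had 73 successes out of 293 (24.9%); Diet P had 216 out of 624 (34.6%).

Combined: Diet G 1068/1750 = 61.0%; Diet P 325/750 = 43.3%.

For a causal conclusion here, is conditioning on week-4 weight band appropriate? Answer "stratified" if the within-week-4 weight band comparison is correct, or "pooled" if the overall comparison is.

Stratifying would compare diets among laboratory mice the diets themselves sorted into week-4 weight band groups — a form of selection on an intermediate. The unconditioned pooled rates give the total causal effect.
Pooled: Diet G 61.0% vs Diet P 43.3%; Diet G is higher overall.

pooled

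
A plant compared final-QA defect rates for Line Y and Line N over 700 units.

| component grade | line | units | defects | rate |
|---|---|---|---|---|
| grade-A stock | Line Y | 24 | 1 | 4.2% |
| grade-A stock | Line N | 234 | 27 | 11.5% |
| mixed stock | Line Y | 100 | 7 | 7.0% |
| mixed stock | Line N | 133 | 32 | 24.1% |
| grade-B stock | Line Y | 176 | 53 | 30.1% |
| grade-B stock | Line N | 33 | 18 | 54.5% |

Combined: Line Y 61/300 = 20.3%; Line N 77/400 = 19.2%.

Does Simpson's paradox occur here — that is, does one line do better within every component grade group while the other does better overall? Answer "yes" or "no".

yes

Within each component grade level (grade-A stock 4.2% vs 11.5%; mixed stock 7.0% vs 24.1%; grade-B stock 30.1% vs 54.5%), Line Y has the lower rate every time. Pooled: 20.3% vs 19.2% — Line N has the lower rate overall. The two comparisons disagree.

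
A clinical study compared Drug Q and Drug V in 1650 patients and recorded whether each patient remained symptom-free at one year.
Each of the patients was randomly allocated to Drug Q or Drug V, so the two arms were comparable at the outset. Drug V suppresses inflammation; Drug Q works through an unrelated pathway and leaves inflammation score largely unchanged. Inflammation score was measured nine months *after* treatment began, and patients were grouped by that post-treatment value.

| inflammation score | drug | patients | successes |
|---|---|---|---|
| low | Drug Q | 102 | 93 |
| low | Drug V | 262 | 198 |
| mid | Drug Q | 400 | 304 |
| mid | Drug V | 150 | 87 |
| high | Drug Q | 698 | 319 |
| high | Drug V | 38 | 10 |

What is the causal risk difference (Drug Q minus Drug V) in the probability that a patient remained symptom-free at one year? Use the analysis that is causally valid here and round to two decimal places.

The stratified and pooled comparisons disagree (Drug Q wins within each inflammation score; Drug V wins overall), so the answer turns on the causal role of inflammation score.
Stratifying would compare drugs among patients the drugs themselves sorted into inflammation score groups — a form of selection on an intermediate. The unconditioned pooled rates give the total causal effect.
The causal difference is the pooled difference: 0.597 − 0.656 = -0.059.

-0.06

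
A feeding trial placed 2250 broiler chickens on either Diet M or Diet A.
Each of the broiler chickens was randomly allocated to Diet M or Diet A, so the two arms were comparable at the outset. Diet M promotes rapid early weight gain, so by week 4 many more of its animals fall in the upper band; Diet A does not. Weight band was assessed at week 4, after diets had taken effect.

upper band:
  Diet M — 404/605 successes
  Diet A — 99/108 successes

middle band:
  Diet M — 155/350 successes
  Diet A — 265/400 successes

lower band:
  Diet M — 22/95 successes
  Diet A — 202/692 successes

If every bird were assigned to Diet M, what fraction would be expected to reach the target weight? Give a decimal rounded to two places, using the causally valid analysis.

0.55

The week-4 weight band-specific comparison favours Diet A throughout, but the pooled figures favour Diet M. The question is whether to condition on week-4 weight band.
Week-4 weight band is downstream of the diet. One should not condition on a consequence of treatment, so the overall rates are the right comparison.
So P(outcome | do(Diet M)) is just the pooled rate for Diet M: 581/1050 = 0.553.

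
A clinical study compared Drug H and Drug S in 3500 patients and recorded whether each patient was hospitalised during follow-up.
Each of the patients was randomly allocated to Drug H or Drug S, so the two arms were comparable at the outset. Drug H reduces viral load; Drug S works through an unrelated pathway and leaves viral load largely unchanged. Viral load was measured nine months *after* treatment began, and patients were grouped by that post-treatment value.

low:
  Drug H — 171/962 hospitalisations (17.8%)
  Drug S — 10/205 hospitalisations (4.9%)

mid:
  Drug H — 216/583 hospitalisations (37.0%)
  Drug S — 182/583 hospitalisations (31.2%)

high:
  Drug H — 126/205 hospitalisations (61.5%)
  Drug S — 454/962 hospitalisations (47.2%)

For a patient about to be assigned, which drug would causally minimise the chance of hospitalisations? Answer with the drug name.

Drug H

Because the drug influences viral load, viral load is a post-treatment mediator, not a confounder. Stratifying on it would bias the estimate; the causal effect is the crude pooled difference.
Pooled: Drug H 29.3% vs Drug S 36.9%; Drug H is lower overall.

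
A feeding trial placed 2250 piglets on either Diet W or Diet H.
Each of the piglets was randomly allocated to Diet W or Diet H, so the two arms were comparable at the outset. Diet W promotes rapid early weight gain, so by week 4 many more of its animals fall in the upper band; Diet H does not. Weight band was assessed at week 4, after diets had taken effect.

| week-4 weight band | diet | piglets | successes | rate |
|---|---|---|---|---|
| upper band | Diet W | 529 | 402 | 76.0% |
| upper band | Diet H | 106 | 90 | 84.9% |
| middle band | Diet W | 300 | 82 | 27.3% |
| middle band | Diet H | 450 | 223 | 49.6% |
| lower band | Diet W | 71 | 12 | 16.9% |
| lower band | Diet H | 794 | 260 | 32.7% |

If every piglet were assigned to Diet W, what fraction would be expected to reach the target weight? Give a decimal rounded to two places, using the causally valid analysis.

Week-4 weight band lies on the pathway diet → week-4 weight band → outcome, so adjusting for it blocks the indirect effect. For the total causal effect of diet, use the unadjusted pooled rates.
So P(outcome | do(Diet W)) is just the pooled rate for Diet W: 496/900 = 0.551.

0.55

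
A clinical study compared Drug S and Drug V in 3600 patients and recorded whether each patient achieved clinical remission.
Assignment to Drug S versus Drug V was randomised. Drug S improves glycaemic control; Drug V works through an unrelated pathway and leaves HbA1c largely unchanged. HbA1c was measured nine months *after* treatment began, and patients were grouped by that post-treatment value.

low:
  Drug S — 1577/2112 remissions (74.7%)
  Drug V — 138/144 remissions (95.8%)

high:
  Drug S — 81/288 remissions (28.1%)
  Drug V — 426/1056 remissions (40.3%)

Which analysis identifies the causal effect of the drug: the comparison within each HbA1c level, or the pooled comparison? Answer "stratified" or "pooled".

pooled

HbA1c is downstream of the drug. One should not condition on a consequence of treatment, so the overall rates are the right comparison.
Pooled: Drug S 69.1% vs Drug V 47.0%; Drug S is higher overall.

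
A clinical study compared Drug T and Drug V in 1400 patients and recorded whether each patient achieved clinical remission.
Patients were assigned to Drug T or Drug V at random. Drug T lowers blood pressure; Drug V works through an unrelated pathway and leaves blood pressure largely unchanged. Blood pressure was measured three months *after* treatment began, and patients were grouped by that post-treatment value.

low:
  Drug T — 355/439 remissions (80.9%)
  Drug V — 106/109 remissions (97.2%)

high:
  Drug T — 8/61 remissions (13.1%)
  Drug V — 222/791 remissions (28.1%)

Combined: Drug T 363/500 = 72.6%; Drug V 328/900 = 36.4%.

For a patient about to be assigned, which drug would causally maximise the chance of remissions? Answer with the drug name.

Drug T

Drug V is higher inside every blood pressure stratum but Drug T is higher in aggregate. Whether to stratify depends on how blood pressure relates to the drug.
Stratifying would compare drugs among patients the drugs themselves sorted into blood pressure groups — a form of selection on an intermediate. The unconditioned pooled rates give the total causal effect.
Pooled: Drug T 72.6% vs Drug V 36.4%; Drug T is higher overall.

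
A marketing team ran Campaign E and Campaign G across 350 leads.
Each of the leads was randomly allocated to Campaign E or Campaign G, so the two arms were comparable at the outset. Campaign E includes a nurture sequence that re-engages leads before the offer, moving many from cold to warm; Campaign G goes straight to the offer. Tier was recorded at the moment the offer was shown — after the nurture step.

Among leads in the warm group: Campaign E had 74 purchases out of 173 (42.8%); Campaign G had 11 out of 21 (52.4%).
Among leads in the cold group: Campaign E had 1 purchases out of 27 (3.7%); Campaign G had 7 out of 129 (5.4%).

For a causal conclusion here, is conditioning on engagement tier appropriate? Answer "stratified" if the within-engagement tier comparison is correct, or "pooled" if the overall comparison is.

pooled

Engagement tier is recorded after the campaign and is itself shifted by it — it sits on the causal path from campaign to outcome. Conditioning on a mediator would strip out part of the effect we want; the pooled comparison gives the total causal effect.
Pooled: Campaign E 37.5% vs Campaign G 12.0%; Campaign E is higher overall.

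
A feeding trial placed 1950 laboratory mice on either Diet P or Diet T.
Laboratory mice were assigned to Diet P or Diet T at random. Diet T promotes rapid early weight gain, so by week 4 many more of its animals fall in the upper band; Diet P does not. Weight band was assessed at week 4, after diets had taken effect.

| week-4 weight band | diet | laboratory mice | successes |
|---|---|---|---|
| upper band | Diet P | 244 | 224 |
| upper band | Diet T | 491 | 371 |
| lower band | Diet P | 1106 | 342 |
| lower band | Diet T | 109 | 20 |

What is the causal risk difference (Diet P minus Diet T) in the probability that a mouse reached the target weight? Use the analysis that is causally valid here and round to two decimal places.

Within every week-4 weight band level Diet P has the higher rate, yet pooled Diet T does — Simpson's reversal.
Week-4 weight band here is a post-treatment variable shaped by the diet; conditioning on it would introduce bias rather than remove it. The overall comparison is the causal one.
The causal difference is the pooled difference: 0.419 − 0.652 = -0.232.

-0.23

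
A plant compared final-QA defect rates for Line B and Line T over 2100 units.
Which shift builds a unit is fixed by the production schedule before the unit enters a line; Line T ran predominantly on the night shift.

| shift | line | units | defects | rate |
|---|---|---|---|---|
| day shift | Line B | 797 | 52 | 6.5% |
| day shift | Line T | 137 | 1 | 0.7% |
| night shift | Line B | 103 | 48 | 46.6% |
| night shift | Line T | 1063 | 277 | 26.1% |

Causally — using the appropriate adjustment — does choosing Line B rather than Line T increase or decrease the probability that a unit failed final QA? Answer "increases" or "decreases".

Within every shift level Line T has the lower rate, yet pooled Line B does — Simpson's reversal.
Here shift is a common cause — it drives both which line a case falls under and the outcome. The crude comparison mixes populations; the stratum-specific rates are the causally relevant ones.
Within each level — day shift: 6.5% vs 0.7%; night shift: 46.6% vs 26.1% — Line T is lower every time.

increases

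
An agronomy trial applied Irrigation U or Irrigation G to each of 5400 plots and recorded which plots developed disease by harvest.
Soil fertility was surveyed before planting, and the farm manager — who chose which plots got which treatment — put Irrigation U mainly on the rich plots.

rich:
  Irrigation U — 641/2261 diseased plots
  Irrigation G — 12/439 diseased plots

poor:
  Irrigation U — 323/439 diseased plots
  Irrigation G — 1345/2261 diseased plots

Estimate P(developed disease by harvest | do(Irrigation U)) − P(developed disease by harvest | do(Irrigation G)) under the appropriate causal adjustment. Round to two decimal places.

Within every soil fertility level Irrigation G has the lower rate, yet pooled Irrigation U does — Simpson's reversal.
Soil fertility is set before the irrigation has any effect — it is not caused by the irrigation — and it independently drives the outcome. That makes it a confounder, so the causal comparison is within soil fertility levels.
Adjusting over the population distribution of soil fertility: 0.500·(0.284−0.027) + 0.500·(0.736−0.595) = +0.199.

+0.20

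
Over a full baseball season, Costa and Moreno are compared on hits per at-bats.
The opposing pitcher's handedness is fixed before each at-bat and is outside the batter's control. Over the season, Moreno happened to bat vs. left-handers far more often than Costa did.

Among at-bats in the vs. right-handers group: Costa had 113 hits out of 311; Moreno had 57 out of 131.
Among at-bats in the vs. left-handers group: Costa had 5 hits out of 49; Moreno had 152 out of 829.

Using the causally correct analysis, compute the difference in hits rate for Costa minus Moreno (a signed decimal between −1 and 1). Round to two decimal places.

The stratified and pooled comparisons disagree (Moreno wins within each pitcher handedness; Costa wins overall), so the answer turns on the causal role of pitcher handedness.
Here pitcher handedness is a common cause — it drives both which player a case falls under and the outcome. The crude comparison mixes populations; the stratum-specific rates are the causally relevant ones.
Adjusting over the population distribution of pitcher handedness: 0.335·(0.363−0.435) + 0.665·(0.102−0.183) = -0.078.

-0.08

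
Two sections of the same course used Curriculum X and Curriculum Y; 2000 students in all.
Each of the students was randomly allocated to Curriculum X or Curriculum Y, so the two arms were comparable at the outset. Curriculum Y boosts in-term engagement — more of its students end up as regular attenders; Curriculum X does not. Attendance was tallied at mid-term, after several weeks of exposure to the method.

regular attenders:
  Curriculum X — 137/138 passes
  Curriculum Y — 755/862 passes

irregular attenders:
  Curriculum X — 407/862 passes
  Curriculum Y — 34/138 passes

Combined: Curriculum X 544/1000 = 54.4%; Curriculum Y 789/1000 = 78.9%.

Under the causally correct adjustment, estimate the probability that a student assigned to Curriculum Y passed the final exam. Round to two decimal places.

0.79

Within every mid-term attendance level Curriculum X has the higher rate, yet pooled Curriculum Y does — Simpson's reversal.
Mid-term attendance is recorded after the teaching method and is itself shifted by it — it sits on the causal path from teaching method to outcome. Conditioning on a mediator would strip out part of the effect we want; the pooled comparison gives the total causal effect.
So P(outcome | do(Curriculum Y)) is just the pooled rate for Curriculum Y: 789/1000 = 0.789.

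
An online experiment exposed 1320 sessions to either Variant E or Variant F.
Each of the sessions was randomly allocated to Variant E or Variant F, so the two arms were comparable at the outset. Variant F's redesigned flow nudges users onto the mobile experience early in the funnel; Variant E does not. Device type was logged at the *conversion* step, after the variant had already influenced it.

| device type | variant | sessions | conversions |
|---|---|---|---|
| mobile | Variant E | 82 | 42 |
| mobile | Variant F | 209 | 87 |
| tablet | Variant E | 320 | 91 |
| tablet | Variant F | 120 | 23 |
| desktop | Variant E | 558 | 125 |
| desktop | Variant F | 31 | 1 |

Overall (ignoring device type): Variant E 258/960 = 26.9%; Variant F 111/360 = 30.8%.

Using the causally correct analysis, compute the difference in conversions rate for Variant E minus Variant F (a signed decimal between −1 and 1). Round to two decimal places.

-0.04

The device type-specific comparison favours Variant E throughout, but the pooled figures favour Variant F. The question is whether to condition on device type.
Device type is downstream of the variant. One should not condition on a consequence of treatment, so the overall rates are the right comparison.
The causal difference is the pooled difference: 0.269 − 0.308 = -0.040.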